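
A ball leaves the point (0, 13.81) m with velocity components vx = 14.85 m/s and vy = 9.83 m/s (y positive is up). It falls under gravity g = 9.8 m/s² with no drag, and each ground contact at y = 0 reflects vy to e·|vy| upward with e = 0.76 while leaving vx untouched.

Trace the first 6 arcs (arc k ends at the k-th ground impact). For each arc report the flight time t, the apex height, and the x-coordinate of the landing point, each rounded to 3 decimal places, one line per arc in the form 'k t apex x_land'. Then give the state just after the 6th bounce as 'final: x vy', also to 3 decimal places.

1 2.959 18.740 43.937
2 2.973 10.824 88.079
3 2.259 6.252 121.627
4 1.717 3.611 147.124
5 1.305 2.086 166.502
6 0.992 1.205 181.229
final: 181.229 3.693

Arc 1: start y=13.810, vy=9.830 → t=2.959, apex=18.740, x_land=43.937, impact vy=-19.165
  bounce: vy ← 0.76·19.165 = 14.566
Arc 2: start y=0.000, vy=14.566 → t=2.973, apex=10.824, x_land=88.079, impact vy=-14.566
  bounce: vy ← 0.76·14.566 = 11.070
Arc 3: start y=0.000, vy=11.070 → t=2.259, apex=6.252, x_land=121.627, impact vy=-11.070
  bounce: vy ← 0.76·11.070 = 8.413
Arc 4: start y=0.000, vy=8.413 → t=1.717, apex=3.611, x_land=147.124, impact vy=-8.413
  bounce: vy ← 0.76·8.413 = 6.394
Arc 5: start y=0.000, vy=6.394 → t=1.305, apex=2.086, x_land=166.502, impact vy=-6.394
  bounce: vy ← 0.76·6.394 = 4.859
Arc 6: start y=0.000, vy=4.859 → t=0.992, apex=1.205, x_land=181.229, impact vy=-4.859
  bounce: vy ← 0.76·4.859 = 3.693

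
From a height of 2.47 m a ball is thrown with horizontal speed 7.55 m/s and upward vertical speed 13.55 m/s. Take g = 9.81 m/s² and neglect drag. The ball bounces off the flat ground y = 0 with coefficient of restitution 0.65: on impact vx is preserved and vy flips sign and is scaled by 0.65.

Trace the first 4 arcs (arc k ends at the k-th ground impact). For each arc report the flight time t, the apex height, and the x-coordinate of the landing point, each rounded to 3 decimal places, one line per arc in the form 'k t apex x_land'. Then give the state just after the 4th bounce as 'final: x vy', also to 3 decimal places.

Arc 1: start y=2.470, vy=13.550 → t=2.934, apex=11.828, x_land=22.153, impact vy=-15.234
  bounce: vy ← 0.65·15.234 = 9.902
Arc 2: start y=0.000, vy=9.902 → t=2.019, apex=4.997, x_land=37.394, impact vy=-9.902
  bounce: vy ← 0.65·9.902 = 6.436
Arc 3: start y=0.000, vy=6.436 → t=1.312, apex=2.111, x_land=47.301, impact vy=-6.436
  bounce: vy ← 0.65·6.436 = 4.184
Arc 4: start y=0.000, vy=4.184 → t=0.853, apex=0.892, x_land=53.740, impact vy=-4.184
  bounce: vy ← 0.65·4.184 = 2.719

1 2.934 11.828 22.153
2 2.019 4.997 37.394
3 1.312 2.111 47.301
4 0.853 0.892 53.740
final: 53.740 2.719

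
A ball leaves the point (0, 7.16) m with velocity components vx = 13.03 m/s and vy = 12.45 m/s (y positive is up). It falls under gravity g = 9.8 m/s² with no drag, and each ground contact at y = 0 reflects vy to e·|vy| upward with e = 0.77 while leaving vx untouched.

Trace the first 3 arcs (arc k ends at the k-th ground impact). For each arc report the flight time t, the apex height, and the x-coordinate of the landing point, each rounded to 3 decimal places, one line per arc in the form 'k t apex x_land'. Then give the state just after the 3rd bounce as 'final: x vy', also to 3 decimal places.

Arc 1: start y=7.160, vy=12.450 → t=3.024, apex=15.068, x_land=39.403, impact vy=-17.185
  bounce: vy ← 0.77·17.185 = 13.233
Arc 2: start y=0.000, vy=13.233 → t=2.701, apex=8.934, x_land=74.591, impact vy=-13.233
  bounce: vy ← 0.77·13.233 = 10.189
Arc 3: start y=0.000, vy=10.189 → t=2.079, apex=5.297, x_land=101.686, impact vy=-10.189
  bounce: vy ← 0.77·10.189 = 7.846

1 3.024 15.068 39.403
2 2.701 8.934 74.591
3 2.079 5.297 101.686
final: 101.686 7.846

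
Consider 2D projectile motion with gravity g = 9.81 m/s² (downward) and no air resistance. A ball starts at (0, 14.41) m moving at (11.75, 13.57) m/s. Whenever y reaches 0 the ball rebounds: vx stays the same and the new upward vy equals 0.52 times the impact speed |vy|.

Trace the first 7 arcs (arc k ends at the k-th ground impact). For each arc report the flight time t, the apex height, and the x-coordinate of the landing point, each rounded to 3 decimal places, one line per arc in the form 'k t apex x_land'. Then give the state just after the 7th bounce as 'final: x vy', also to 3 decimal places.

Arc 1: start y=14.410, vy=13.570 → t=3.586, apex=23.796, x_land=42.134, impact vy=-21.607
  bounce: vy ← 0.52·21.607 = 11.236
Arc 2: start y=0.000, vy=11.236 → t=2.291, apex=6.434, x_land=69.049, impact vy=-11.236
  bounce: vy ← 0.52·11.236 = 5.843
Arc 3: start y=0.000, vy=5.843 → t=1.191, apex=1.740, x_land=83.045, impact vy=-5.843
  bounce: vy ← 0.52·5.843 = 3.038
Arc 4: start y=0.000, vy=3.038 → t=0.619, apex=0.470, x_land=90.323, impact vy=-3.038
  bounce: vy ← 0.52·3.038 = 1.580
Arc 5: start y=0.000, vy=1.580 → t=0.322, apex=0.127, x_land=94.107, impact vy=-1.580
  bounce: vy ← 0.52·1.580 = 0.822
Arc 6: start y=0.000, vy=0.822 → t=0.167, apex=0.034, x_land=96.075, impact vy=-0.822
  bounce: vy ← 0.52·0.822 = 0.427
Arc 7: start y=0.000, vy=0.427 → t=0.087, apex=0.009, x_land=97.099, impact vy=-0.427
  bounce: vy ← 0.52·0.427 = 0.222

1 3.586 23.796 42.134
2 2.291 6.434 69.049
3 1.191 1.740 83.045
4 0.619 0.470 90.323
5 0.322 0.127 94.107
6 0.167 0.034 96.075
7 0.087 0.009 97.099
final: 97.099 0.222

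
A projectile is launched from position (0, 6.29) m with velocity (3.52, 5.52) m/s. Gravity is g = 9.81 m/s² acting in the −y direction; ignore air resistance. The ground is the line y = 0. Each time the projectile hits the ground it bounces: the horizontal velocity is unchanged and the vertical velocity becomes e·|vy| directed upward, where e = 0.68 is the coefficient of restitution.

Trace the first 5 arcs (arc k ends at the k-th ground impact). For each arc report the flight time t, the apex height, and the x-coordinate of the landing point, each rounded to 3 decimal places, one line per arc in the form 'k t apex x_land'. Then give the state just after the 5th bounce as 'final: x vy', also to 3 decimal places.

Arc 1: start y=6.290, vy=5.520 → t=1.827, apex=7.843, x_land=6.432, impact vy=-12.405
  bounce: vy ← 0.68·12.405 = 8.435
Arc 2: start y=0.000, vy=8.435 → t=1.720, apex=3.627, x_land=12.485, impact vy=-8.435
  bounce: vy ← 0.68·8.435 = 5.736
Arc 3: start y=0.000, vy=5.736 → t=1.169, apex=1.677, x_land=16.602, impact vy=-5.736
  bounce: vy ← 0.68·5.736 = 3.900
Arc 4: start y=0.000, vy=3.900 → t=0.795, apex=0.775, x_land=19.401, impact vy=-3.900
  bounce: vy ← 0.68·3.900 = 2.652
Arc 5: start y=0.000, vy=2.652 → t=0.541, apex=0.359, x_land=21.304, impact vy=-2.652
  bounce: vy ← 0.68·2.652 = 1.804

1 1.827 7.843 6.432
2 1.720 3.627 12.485
3 1.169 1.677 16.602
4 0.795 0.775 19.401
5 0.541 0.359 21.304
final: 21.304 1.804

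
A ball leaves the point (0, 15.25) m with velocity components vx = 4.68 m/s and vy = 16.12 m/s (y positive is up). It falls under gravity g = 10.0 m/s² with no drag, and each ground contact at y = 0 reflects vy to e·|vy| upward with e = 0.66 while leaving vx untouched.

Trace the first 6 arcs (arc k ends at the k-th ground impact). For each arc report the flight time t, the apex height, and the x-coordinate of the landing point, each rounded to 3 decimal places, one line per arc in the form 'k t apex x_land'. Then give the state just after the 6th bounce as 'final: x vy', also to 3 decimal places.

1 3.989 28.243 18.667
2 3.137 12.303 33.349
3 2.071 5.359 43.039
4 1.367 2.334 49.435
5 0.902 1.017 53.656
6 0.595 0.443 56.442
final: 56.442 1.964

Arc 1: start y=15.250, vy=16.120 → t=3.989, apex=28.243, x_land=18.667, impact vy=-23.767
  bounce: vy ← 0.66·23.767 = 15.686
Arc 2: start y=0.000, vy=15.686 → t=3.137, apex=12.303, x_land=33.349, impact vy=-15.686
  bounce: vy ← 0.66·15.686 = 10.353
Arc 3: start y=0.000, vy=10.353 → t=2.071, apex=5.359, x_land=43.039, impact vy=-10.353
  bounce: vy ← 0.66·10.353 = 6.833
Arc 4: start y=0.000, vy=6.833 → t=1.367, apex=2.334, x_land=49.435, impact vy=-6.833
  bounce: vy ← 0.66·6.833 = 4.510
Arc 5: start y=0.000, vy=4.510 → t=0.902, apex=1.017, x_land=53.656, impact vy=-4.510
  bounce: vy ← 0.66·4.510 = 2.976
Arc 6: start y=0.000, vy=2.976 → t=0.595, apex=0.443, x_land=56.442, impact vy=-2.976
  bounce: vy ← 0.66·2.976 = 1.964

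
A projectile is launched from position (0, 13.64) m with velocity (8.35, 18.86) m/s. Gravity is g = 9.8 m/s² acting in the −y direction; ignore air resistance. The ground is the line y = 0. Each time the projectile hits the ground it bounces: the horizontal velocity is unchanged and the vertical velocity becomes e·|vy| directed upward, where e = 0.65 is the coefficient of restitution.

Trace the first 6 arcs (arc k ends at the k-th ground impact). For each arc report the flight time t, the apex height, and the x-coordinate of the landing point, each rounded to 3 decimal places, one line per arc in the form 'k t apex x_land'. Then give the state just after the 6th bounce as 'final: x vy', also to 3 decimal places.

1 4.472 31.788 37.337
2 3.311 13.430 64.985
3 2.152 5.674 82.956
4 1.399 2.397 94.638
5 0.909 1.013 102.230
6 0.591 0.428 107.166
final: 107.166 1.883

Arc 1: start y=13.640, vy=18.860 → t=4.472, apex=31.788, x_land=37.337, impact vy=-24.961
  bounce: vy ← 0.65·24.961 = 16.225
Arc 2: start y=0.000, vy=16.225 → t=3.311, apex=13.430, x_land=64.985, impact vy=-16.225
  bounce: vy ← 0.65·16.225 = 10.546
Arc 3: start y=0.000, vy=10.546 → t=2.152, apex=5.674, x_land=82.956, impact vy=-10.546
  bounce: vy ← 0.65·10.546 = 6.855
Arc 4: start y=0.000, vy=6.855 → t=1.399, apex=2.397, x_land=94.638, impact vy=-6.855
  bounce: vy ← 0.65·6.855 = 4.456
Arc 5: start y=0.000, vy=4.456 → t=0.909, apex=1.013, x_land=102.230, impact vy=-4.456
  bounce: vy ← 0.65·4.456 = 2.896
Arc 6: start y=0.000, vy=2.896 → t=0.591, apex=0.428, x_land=107.166, impact vy=-2.896
  bounce: vy ← 0.65·2.896 = 1.883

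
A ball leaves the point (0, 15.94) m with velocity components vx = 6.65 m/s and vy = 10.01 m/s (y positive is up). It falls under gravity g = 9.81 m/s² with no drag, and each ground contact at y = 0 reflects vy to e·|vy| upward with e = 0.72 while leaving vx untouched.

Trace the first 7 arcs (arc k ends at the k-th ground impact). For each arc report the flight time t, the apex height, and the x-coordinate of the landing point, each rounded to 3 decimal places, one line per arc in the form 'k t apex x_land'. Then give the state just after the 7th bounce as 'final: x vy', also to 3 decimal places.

1 3.092 21.047 20.561
2 2.983 10.911 40.397
3 2.148 5.656 54.679
4 1.546 2.932 64.962
5 1.113 1.520 72.366
6 0.802 0.788 77.697
7 0.577 0.408 81.535
final: 81.535 2.038

Arc 1: start y=15.940, vy=10.010 → t=3.092, apex=21.047, x_land=20.561, impact vy=-20.321
  bounce: vy ← 0.72·20.321 = 14.631
Arc 2: start y=0.000, vy=14.631 → t=2.983, apex=10.911, x_land=40.397, impact vy=-14.631
  bounce: vy ← 0.72·14.631 = 10.534
Arc 3: start y=0.000, vy=10.534 → t=2.148, apex=5.656, x_land=54.679, impact vy=-10.534
  bounce: vy ← 0.72·10.534 = 7.585
Arc 4: start y=0.000, vy=7.585 → t=1.546, apex=2.932, x_land=64.962, impact vy=-7.585
  bounce: vy ← 0.72·7.585 = 5.461
Arc 5: start y=0.000, vy=5.461 → t=1.113, apex=1.520, x_land=72.366, impact vy=-5.461
  bounce: vy ← 0.72·5.461 = 3.932
Arc 6: start y=0.000, vy=3.932 → t=0.802, apex=0.788, x_land=77.697, impact vy=-3.932
  bounce: vy ← 0.72·3.932 = 2.831
Arc 7: start y=0.000, vy=2.831 → t=0.577, apex=0.408, x_land=81.535, impact vy=-2.831
  bounce: vy ← 0.72·2.831 = 2.038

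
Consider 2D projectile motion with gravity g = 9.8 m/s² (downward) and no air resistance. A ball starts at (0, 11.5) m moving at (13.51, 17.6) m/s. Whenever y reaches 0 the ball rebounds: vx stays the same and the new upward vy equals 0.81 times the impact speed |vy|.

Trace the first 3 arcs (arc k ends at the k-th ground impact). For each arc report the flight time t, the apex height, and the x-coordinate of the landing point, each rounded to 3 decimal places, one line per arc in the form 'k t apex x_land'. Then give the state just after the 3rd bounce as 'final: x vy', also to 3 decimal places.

1 4.156 27.304 56.154
2 3.824 17.914 107.818
3 3.098 11.754 149.666
final: 149.666 12.294

Arc 1: start y=11.500, vy=17.600 → t=4.156, apex=27.304, x_land=56.154, impact vy=-23.134
  bounce: vy ← 0.81·23.134 = 18.738
Arc 2: start y=0.000, vy=18.738 → t=3.824, apex=17.914, x_land=107.818, impact vy=-18.738
  bounce: vy ← 0.81·18.738 = 15.178
Arc 3: start y=0.000, vy=15.178 → t=3.098, apex=11.754, x_land=149.666, impact vy=-15.178
  bounce: vy ← 0.81·15.178 = 12.294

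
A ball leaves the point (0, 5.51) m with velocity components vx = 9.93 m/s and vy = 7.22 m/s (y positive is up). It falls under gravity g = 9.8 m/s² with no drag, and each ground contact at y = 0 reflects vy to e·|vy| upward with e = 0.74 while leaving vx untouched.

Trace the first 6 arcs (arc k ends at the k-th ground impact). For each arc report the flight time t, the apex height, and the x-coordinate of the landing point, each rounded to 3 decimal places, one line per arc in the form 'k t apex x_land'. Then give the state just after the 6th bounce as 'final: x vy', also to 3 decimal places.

Arc 1: start y=5.510, vy=7.220 → t=2.028, apex=8.170, x_land=20.138, impact vy=-12.654
  bounce: vy ← 0.74·12.654 = 9.364
Arc 2: start y=0.000, vy=9.364 → t=1.911, apex=4.474, x_land=39.114, impact vy=-9.364
  bounce: vy ← 0.74·9.364 = 6.929
Arc 3: start y=0.000, vy=6.929 → t=1.414, apex=2.450, x_land=53.157, impact vy=-6.929
  bounce: vy ← 0.74·6.929 = 5.128
Arc 4: start y=0.000, vy=5.128 → t=1.046, apex=1.342, x_land=63.548, impact vy=-5.128
  bounce: vy ← 0.74·5.128 = 3.795
Arc 5: start y=0.000, vy=3.795 → t=0.774, apex=0.735, x_land=71.238, impact vy=-3.795
  bounce: vy ← 0.74·3.795 = 2.808
Arc 6: start y=0.000, vy=2.808 → t=0.573, apex=0.402, x_land=76.928, impact vy=-2.808
  bounce: vy ← 0.74·2.808 = 2.078

1 2.028 8.170 20.138
2 1.911 4.474 39.114
3 1.414 2.450 53.157
4 1.046 1.342 63.548
5 0.774 0.735 71.238
6 0.573 0.402 76.928
final: 76.928 2.078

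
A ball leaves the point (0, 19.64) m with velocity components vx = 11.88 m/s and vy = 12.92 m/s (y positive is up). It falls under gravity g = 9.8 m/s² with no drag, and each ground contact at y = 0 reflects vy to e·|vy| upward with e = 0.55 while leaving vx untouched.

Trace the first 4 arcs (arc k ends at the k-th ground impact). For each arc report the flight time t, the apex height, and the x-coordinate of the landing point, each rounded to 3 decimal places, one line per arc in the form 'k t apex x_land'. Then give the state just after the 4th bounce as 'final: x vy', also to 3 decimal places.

Arc 1: start y=19.640, vy=12.920 → t=3.716, apex=28.157, x_land=44.140, impact vy=-23.492
  bounce: vy ← 0.55·23.492 = 12.921
Arc 2: start y=0.000, vy=12.921 → t=2.637, apex=8.517, x_land=75.466, impact vy=-12.921
  bounce: vy ← 0.55·12.921 = 7.106
Arc 3: start y=0.000, vy=7.106 → t=1.450, apex=2.577, x_land=92.695, impact vy=-7.106
  bounce: vy ← 0.55·7.106 = 3.908
Arc 4: start y=0.000, vy=3.908 → t=0.798, apex=0.779, x_land=102.171, impact vy=-3.908
  bounce: vy ← 0.55·3.908 = 2.150

1 3.716 28.157 44.140
2 2.637 8.517 75.466
3 1.450 2.577 92.695
4 0.798 0.779 102.171
final: 102.171 2.150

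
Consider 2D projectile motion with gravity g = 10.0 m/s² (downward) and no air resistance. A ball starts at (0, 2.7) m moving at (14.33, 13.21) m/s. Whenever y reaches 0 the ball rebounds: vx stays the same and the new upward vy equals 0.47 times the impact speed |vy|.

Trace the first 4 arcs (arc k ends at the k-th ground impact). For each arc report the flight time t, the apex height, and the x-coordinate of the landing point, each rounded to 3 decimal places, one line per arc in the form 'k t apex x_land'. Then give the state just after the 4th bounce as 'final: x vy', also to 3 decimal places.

Arc 1: start y=2.700, vy=13.210 → t=2.833, apex=11.425, x_land=40.592, impact vy=-15.116
  bounce: vy ← 0.47·15.116 = 7.105
Arc 2: start y=0.000, vy=7.105 → t=1.421, apex=2.524, x_land=60.954, impact vy=-7.105
  bounce: vy ← 0.47·7.105 = 3.339
Arc 3: start y=0.000, vy=3.339 → t=0.668, apex=0.558, x_land=70.524, impact vy=-3.339
  bounce: vy ← 0.47·3.339 = 1.569
Arc 4: start y=0.000, vy=1.569 → t=0.314, apex=0.123, x_land=75.022, impact vy=-1.569
  bounce: vy ← 0.47·1.569 = 0.738

1 2.833 11.425 40.592
2 1.421 2.524 60.954
3 0.668 0.558 70.524
4 0.314 0.123 75.022
final: 75.022 0.738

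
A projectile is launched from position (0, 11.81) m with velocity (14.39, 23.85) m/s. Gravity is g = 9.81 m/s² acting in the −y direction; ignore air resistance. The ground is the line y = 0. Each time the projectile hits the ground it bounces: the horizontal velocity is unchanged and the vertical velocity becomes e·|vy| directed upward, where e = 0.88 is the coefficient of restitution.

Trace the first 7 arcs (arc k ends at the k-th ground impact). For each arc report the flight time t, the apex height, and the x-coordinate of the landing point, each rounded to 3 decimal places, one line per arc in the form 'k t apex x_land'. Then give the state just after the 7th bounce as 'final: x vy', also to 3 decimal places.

1 5.315 40.802 76.488
2 5.076 31.597 149.534
3 4.467 24.469 213.814
4 3.931 18.949 270.381
5 3.459 14.674 320.159
6 3.044 11.363 363.964
7 2.679 8.800 402.513
final: 402.513 11.563

Arc 1: start y=11.810, vy=23.850 → t=5.315, apex=40.802, x_land=76.488, impact vy=-28.294
  bounce: vy ← 0.88·28.294 = 24.898
Arc 2: start y=0.000, vy=24.898 → t=5.076, apex=31.597, x_land=149.534, impact vy=-24.898
  bounce: vy ← 0.88·24.898 = 21.911
Arc 3: start y=0.000, vy=21.911 → t=4.467, apex=24.469, x_land=213.814, impact vy=-21.911
  bounce: vy ← 0.88·21.911 = 19.281
Arc 4: start y=0.000, vy=19.281 → t=3.931, apex=18.949, x_land=270.381, impact vy=-19.281
  bounce: vy ← 0.88·19.281 = 16.968
Arc 5: start y=0.000, vy=16.968 → t=3.459, apex=14.674, x_land=320.159, impact vy=-16.968
  bounce: vy ← 0.88·16.968 = 14.932
Arc 6: start y=0.000, vy=14.932 → t=3.044, apex=11.363, x_land=363.964, impact vy=-14.932
  bounce: vy ← 0.88·14.932 = 13.140
Arc 7: start y=0.000, vy=13.140 → t=2.679, apex=8.800, x_land=402.513, impact vy=-13.140
  bounce: vy ← 0.88·13.140 = 11.563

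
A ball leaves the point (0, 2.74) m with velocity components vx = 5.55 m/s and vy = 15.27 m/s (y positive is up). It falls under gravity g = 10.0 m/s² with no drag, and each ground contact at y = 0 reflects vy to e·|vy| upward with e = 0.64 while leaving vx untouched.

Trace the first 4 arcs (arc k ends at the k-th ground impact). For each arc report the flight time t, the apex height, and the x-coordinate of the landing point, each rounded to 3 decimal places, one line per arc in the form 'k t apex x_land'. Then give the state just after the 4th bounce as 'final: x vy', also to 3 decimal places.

Arc 1: start y=2.740, vy=15.270 → t=3.224, apex=14.399, x_land=17.893, impact vy=-16.970
  bounce: vy ← 0.64·16.970 = 10.861
Arc 2: start y=0.000, vy=10.861 → t=2.172, apex=5.898, x_land=29.948, impact vy=-10.861
  bounce: vy ← 0.64·10.861 = 6.951
Arc 3: start y=0.000, vy=6.951 → t=1.390, apex=2.416, x_land=37.664, impact vy=-6.951
  bounce: vy ← 0.64·6.951 = 4.449
Arc 4: start y=0.000, vy=4.449 → t=0.890, apex=0.989, x_land=42.602, impact vy=-4.449
  bounce: vy ← 0.64·4.449 = 2.847

1 3.224 14.399 17.893
2 2.172 5.898 29.948
3 1.390 2.416 37.664
4 0.890 0.989 42.602
final: 42.602 2.847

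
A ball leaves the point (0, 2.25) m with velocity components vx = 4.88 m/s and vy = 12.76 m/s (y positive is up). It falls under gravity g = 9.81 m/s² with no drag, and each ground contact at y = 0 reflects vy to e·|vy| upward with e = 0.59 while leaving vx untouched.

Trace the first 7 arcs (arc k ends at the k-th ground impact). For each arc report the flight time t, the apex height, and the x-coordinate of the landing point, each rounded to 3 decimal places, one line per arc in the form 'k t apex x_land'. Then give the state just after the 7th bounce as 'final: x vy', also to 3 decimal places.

Arc 1: start y=2.250, vy=12.760 → t=2.767, apex=10.549, x_land=13.504, impact vy=-14.386
  bounce: vy ← 0.59·14.386 = 8.488
Arc 2: start y=0.000, vy=8.488 → t=1.730, apex=3.672, x_land=21.949, impact vy=-8.488
  bounce: vy ← 0.59·8.488 = 5.008
Arc 3: start y=0.000, vy=5.008 → t=1.021, apex=1.278, x_land=26.931, impact vy=-5.008
  bounce: vy ← 0.59·5.008 = 2.955
Arc 4: start y=0.000, vy=2.955 → t=0.602, apex=0.445, x_land=29.870, impact vy=-2.955
  bounce: vy ← 0.59·2.955 = 1.743
Arc 5: start y=0.000, vy=1.743 → t=0.355, apex=0.155, x_land=31.605, impact vy=-1.743
  bounce: vy ← 0.59·1.743 = 1.029
Arc 6: start y=0.000, vy=1.029 → t=0.210, apex=0.054, x_land=32.628, impact vy=-1.029
  bounce: vy ← 0.59·1.029 = 0.607
Arc 7: start y=0.000, vy=0.607 → t=0.124, apex=0.019, x_land=33.232, impact vy=-0.607
  bounce: vy ← 0.59·0.607 = 0.358

1 2.767 10.549 13.504
2 1.730 3.672 21.949
3 1.021 1.278 26.931
4 0.602 0.445 29.870
5 0.355 0.155 31.605
6 0.210 0.054 32.628
7 0.124 0.019 33.232
final: 33.232 0.358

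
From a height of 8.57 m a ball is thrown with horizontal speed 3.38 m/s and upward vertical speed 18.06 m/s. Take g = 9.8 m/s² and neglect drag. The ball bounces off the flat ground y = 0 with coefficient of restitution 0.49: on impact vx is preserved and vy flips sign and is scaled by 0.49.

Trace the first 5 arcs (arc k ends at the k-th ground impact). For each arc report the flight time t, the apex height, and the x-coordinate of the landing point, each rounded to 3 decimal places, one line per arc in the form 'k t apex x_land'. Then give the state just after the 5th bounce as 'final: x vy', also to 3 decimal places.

Arc 1: start y=8.570, vy=18.060 → t=4.111, apex=25.211, x_land=13.896, impact vy=-22.229
  bounce: vy ← 0.49·22.229 = 10.892
Arc 2: start y=0.000, vy=10.892 → t=2.223, apex=6.053, x_land=21.409, impact vy=-10.892
  bounce: vy ← 0.49·10.892 = 5.337
Arc 3: start y=0.000, vy=5.337 → t=1.089, apex=1.453, x_land=25.091, impact vy=-5.337
  bounce: vy ← 0.49·5.337 = 2.615
Arc 4: start y=0.000, vy=2.615 → t=0.534, apex=0.349, x_land=26.895, impact vy=-2.615
  bounce: vy ← 0.49·2.615 = 1.281
Arc 5: start y=0.000, vy=1.281 → t=0.262, apex=0.084, x_land=27.779, impact vy=-1.281
  bounce: vy ← 0.49·1.281 = 0.628

1 4.111 25.211 13.896
2 2.223 6.053 21.409
3 1.089 1.453 25.091
4 0.534 0.349 26.895
5 0.262 0.084 27.779
final: 27.779 0.628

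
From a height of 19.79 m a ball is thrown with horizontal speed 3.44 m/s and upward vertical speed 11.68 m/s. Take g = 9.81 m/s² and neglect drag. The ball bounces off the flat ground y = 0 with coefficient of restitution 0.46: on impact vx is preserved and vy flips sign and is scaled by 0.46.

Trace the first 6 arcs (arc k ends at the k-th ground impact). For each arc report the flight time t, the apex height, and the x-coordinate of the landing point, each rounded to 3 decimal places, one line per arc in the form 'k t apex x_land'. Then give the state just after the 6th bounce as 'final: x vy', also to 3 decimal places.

1 3.526 26.743 12.128
2 2.148 5.659 19.518
3 0.988 1.197 22.917
4 0.455 0.253 24.481
5 0.209 0.054 25.200
6 0.096 0.011 25.531
final: 25.531 0.217

Arc 1: start y=19.790, vy=11.680 → t=3.526, apex=26.743, x_land=12.128, impact vy=-22.906
  bounce: vy ← 0.46·22.906 = 10.537
Arc 2: start y=0.000, vy=10.537 → t=2.148, apex=5.659, x_land=19.518, impact vy=-10.537
  bounce: vy ← 0.46·10.537 = 4.847
Arc 3: start y=0.000, vy=4.847 → t=0.988, apex=1.197, x_land=22.917, impact vy=-4.847
  bounce: vy ← 0.46·4.847 = 2.230
Arc 4: start y=0.000, vy=2.230 → t=0.455, apex=0.253, x_land=24.481, impact vy=-2.230
  bounce: vy ← 0.46·2.230 = 1.026
Arc 5: start y=0.000, vy=1.026 → t=0.209, apex=0.054, x_land=25.200, impact vy=-1.026
  bounce: vy ← 0.46·1.026 = 0.472
Arc 6: start y=0.000, vy=0.472 → t=0.096, apex=0.011, x_land=25.531, impact vy=-0.472
  bounce: vy ← 0.46·0.472 = 0.217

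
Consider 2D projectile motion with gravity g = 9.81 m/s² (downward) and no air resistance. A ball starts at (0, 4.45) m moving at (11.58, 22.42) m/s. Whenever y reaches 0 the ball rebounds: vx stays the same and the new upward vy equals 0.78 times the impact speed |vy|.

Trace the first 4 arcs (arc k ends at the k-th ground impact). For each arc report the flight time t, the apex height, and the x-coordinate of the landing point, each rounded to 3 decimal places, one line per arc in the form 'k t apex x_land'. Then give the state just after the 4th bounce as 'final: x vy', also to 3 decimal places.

1 4.761 30.070 55.137
2 3.863 18.294 99.865
3 3.013 11.130 134.752
4 2.350 6.772 161.965
final: 161.965 8.991

Arc 1: start y=4.450, vy=22.420 → t=4.761, apex=30.070, x_land=55.137, impact vy=-24.289
  bounce: vy ← 0.78·24.289 = 18.946
Arc 2: start y=0.000, vy=18.946 → t=3.863, apex=18.294, x_land=99.865, impact vy=-18.946
  bounce: vy ← 0.78·18.946 = 14.778
Arc 3: start y=0.000, vy=14.778 → t=3.013, apex=11.130, x_land=134.752, impact vy=-14.778
  bounce: vy ← 0.78·14.778 = 11.526
Arc 4: start y=0.000, vy=11.526 → t=2.350, apex=6.772, x_land=161.965, impact vy=-11.526
  bounce: vy ← 0.78·11.526 = 8.991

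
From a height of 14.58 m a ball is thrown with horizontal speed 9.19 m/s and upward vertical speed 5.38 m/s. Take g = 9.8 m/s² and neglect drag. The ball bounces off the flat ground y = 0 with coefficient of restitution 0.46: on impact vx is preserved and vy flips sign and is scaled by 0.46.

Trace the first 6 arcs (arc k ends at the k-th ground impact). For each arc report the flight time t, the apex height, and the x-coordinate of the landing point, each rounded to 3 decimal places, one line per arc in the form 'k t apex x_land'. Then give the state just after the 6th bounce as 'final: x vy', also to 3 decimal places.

1 2.359 16.057 21.681
2 1.665 3.398 36.986
3 0.766 0.719 44.026
4 0.352 0.152 47.265
5 0.162 0.032 48.755
6 0.075 0.007 49.440
final: 49.440 0.168

Arc 1: start y=14.580, vy=5.380 → t=2.359, apex=16.057, x_land=21.681, impact vy=-17.740
  bounce: vy ← 0.46·17.740 = 8.160
Arc 2: start y=0.000, vy=8.160 → t=1.665, apex=3.398, x_land=36.986, impact vy=-8.160
  bounce: vy ← 0.46·8.160 = 3.754
Arc 3: start y=0.000, vy=3.754 → t=0.766, apex=0.719, x_land=44.026, impact vy=-3.754
  bounce: vy ← 0.46·3.754 = 1.727
Arc 4: start y=0.000, vy=1.727 → t=0.352, apex=0.152, x_land=47.265, impact vy=-1.727
  bounce: vy ← 0.46·1.727 = 0.794
Arc 5: start y=0.000, vy=0.794 → t=0.162, apex=0.032, x_land=48.755, impact vy=-0.794
  bounce: vy ← 0.46·0.794 = 0.365
Arc 6: start y=0.000, vy=0.365 → t=0.075, apex=0.007, x_land=49.440, impact vy=-0.365
  bounce: vy ← 0.46·0.365 = 0.168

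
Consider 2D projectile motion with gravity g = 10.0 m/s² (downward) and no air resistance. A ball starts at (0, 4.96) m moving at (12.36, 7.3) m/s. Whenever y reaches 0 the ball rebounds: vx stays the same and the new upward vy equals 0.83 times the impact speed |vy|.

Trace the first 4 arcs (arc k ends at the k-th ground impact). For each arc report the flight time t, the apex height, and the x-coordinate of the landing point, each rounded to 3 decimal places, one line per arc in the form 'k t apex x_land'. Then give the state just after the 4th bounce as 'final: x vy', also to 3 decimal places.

1 1.965 7.624 24.286
2 2.050 5.253 49.622
3 1.701 3.618 70.652
4 1.412 2.493 88.106
final: 88.106 5.860

Arc 1: start y=4.960, vy=7.300 → t=1.965, apex=7.624, x_land=24.286, impact vy=-12.349
  bounce: vy ← 0.83·12.349 = 10.249
Arc 2: start y=0.000, vy=10.249 → t=2.050, apex=5.253, x_land=49.622, impact vy=-10.249
  bounce: vy ← 0.83·10.249 = 8.507
Arc 3: start y=0.000, vy=8.507 → t=1.701, apex=3.618, x_land=70.652, impact vy=-8.507
  bounce: vy ← 0.83·8.507 = 7.061
Arc 4: start y=0.000, vy=7.061 → t=1.412, apex=2.493, x_land=88.106, impact vy=-7.061
  bounce: vy ← 0.83·7.061 = 5.860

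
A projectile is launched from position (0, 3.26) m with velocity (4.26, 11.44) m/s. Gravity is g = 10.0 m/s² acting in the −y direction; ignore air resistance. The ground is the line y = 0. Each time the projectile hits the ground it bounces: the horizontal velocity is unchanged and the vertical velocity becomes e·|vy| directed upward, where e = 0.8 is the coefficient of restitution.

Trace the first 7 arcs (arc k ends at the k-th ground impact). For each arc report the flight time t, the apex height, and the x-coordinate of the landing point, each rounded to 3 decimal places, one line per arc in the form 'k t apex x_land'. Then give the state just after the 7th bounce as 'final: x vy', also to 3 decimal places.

Arc 1: start y=3.260, vy=11.440 → t=2.544, apex=9.804, x_land=10.839, impact vy=-14.003
  bounce: vy ← 0.8·14.003 = 11.202
Arc 2: start y=0.000, vy=11.202 → t=2.240, apex=6.274, x_land=20.383, impact vy=-11.202
  bounce: vy ← 0.8·11.202 = 8.962
Arc 3: start y=0.000, vy=8.962 → t=1.792, apex=4.016, x_land=28.018, impact vy=-8.962
  bounce: vy ← 0.8·8.962 = 7.169
Arc 4: start y=0.000, vy=7.169 → t=1.434, apex=2.570, x_land=34.126, impact vy=-7.169
  bounce: vy ← 0.8·7.169 = 5.735
Arc 5: start y=0.000, vy=5.735 → t=1.147, apex=1.645, x_land=39.013, impact vy=-5.735
  bounce: vy ← 0.8·5.735 = 4.588
Arc 6: start y=0.000, vy=4.588 → t=0.918, apex=1.053, x_land=42.922, impact vy=-4.588
  bounce: vy ← 0.8·4.588 = 3.671
Arc 7: start y=0.000, vy=3.671 → t=0.734, apex=0.674, x_land=46.050, impact vy=-3.671
  bounce: vy ← 0.8·3.671 = 2.937

1 2.544 9.804 10.839
2 2.240 6.274 20.383
3 1.792 4.016 28.018
4 1.434 2.570 34.126
5 1.147 1.645 39.013
6 0.918 1.053 42.922
7 0.734 0.674 46.050
final: 46.050 2.937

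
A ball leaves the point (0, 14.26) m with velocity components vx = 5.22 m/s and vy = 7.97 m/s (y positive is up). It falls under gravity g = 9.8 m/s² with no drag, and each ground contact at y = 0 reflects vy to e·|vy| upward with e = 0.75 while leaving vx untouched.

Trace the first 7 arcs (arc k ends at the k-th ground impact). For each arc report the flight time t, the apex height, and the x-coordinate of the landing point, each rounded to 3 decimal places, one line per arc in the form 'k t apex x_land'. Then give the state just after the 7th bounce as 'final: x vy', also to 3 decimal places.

1 2.703 17.501 14.110
2 2.835 9.844 28.908
3 2.126 5.537 40.006
4 1.595 3.115 48.330
5 1.196 1.752 54.573
6 0.897 0.986 59.255
7 0.673 0.554 62.766
final: 62.766 2.472

Arc 1: start y=14.260, vy=7.970 → t=2.703, apex=17.501, x_land=14.110, impact vy=-18.521
  bounce: vy ← 0.75·18.521 = 13.891
Arc 2: start y=0.000, vy=13.891 → t=2.835, apex=9.844, x_land=28.908, impact vy=-13.891
  bounce: vy ← 0.75·13.891 = 10.418
Arc 3: start y=0.000, vy=10.418 → t=2.126, apex=5.537, x_land=40.006, impact vy=-10.418
  bounce: vy ← 0.75·10.418 = 7.813
Arc 4: start y=0.000, vy=7.813 → t=1.595, apex=3.115, x_land=48.330, impact vy=-7.813
  bounce: vy ← 0.75·7.813 = 5.860
Arc 5: start y=0.000, vy=5.860 → t=1.196, apex=1.752, x_land=54.573, impact vy=-5.860
  bounce: vy ← 0.75·5.860 = 4.395
Arc 6: start y=0.000, vy=4.395 → t=0.897, apex=0.986, x_land=59.255, impact vy=-4.395
  bounce: vy ← 0.75·4.395 = 3.296
Arc 7: start y=0.000, vy=3.296 → t=0.673, apex=0.554, x_land=62.766, impact vy=-3.296
  bounce: vy ← 0.75·3.296 = 2.472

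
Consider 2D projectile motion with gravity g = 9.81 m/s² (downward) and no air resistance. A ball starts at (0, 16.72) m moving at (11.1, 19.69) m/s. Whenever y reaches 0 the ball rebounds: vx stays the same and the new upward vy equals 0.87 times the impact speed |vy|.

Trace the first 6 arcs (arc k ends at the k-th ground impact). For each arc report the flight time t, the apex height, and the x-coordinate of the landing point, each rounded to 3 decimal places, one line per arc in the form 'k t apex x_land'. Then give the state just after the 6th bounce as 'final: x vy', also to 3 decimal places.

1 4.734 36.480 52.551
2 4.745 27.612 105.223
3 4.128 20.899 151.048
4 3.592 15.819 190.915
5 3.125 11.973 225.600
6 2.719 9.063 255.776
final: 255.776 11.601

Arc 1: start y=16.720, vy=19.690 → t=4.734, apex=36.480, x_land=52.551, impact vy=-26.753
  bounce: vy ← 0.87·26.753 = 23.275
Arc 2: start y=0.000, vy=23.275 → t=4.745, apex=27.612, x_land=105.223, impact vy=-23.275
  bounce: vy ← 0.87·23.275 = 20.250
Arc 3: start y=0.000, vy=20.250 → t=4.128, apex=20.899, x_land=151.048, impact vy=-20.250
  bounce: vy ← 0.87·20.250 = 17.617
Arc 4: start y=0.000, vy=17.617 → t=3.592, apex=15.819, x_land=190.915, impact vy=-17.617
  bounce: vy ← 0.87·17.617 = 15.327
Arc 5: start y=0.000, vy=15.327 → t=3.125, apex=11.973, x_land=225.600, impact vy=-15.327
  bounce: vy ← 0.87·15.327 = 13.334
Arc 6: start y=0.000, vy=13.334 → t=2.719, apex=9.063, x_land=255.776, impact vy=-13.334
  bounce: vy ← 0.87·13.334 = 11.601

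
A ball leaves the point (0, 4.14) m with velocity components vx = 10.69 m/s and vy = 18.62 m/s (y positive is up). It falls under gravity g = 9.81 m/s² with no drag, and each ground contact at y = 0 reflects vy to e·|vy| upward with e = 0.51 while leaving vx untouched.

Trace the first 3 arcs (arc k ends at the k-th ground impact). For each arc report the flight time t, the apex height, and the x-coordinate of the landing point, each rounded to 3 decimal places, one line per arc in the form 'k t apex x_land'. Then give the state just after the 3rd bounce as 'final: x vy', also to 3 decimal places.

Arc 1: start y=4.140, vy=18.620 → t=4.007, apex=21.811, x_land=42.832, impact vy=-20.686
  bounce: vy ← 0.51·20.686 = 10.550
Arc 2: start y=0.000, vy=10.550 → t=2.151, apex=5.673, x_land=65.825, impact vy=-10.550
  bounce: vy ← 0.51·10.550 = 5.381
Arc 3: start y=0.000, vy=5.381 → t=1.097, apex=1.476, x_land=77.552, impact vy=-5.381
  bounce: vy ← 0.51·5.381 = 2.744

1 4.007 21.811 42.832
2 2.151 5.673 65.825
3 1.097 1.476 77.552
final: 77.552 2.744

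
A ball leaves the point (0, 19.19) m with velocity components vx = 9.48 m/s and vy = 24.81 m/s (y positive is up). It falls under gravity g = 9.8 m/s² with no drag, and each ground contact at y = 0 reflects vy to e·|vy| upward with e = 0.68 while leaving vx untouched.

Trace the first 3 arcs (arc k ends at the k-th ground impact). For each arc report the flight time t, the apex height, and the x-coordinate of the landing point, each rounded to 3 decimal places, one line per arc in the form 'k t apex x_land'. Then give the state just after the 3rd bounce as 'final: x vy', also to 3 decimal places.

1 5.745 50.595 54.462
2 4.370 23.395 95.891
3 2.972 10.818 124.063
final: 124.063 9.902

Arc 1: start y=19.190, vy=24.810 → t=5.745, apex=50.595, x_land=54.462, impact vy=-31.491
  bounce: vy ← 0.68·31.491 = 21.414
Arc 2: start y=0.000, vy=21.414 → t=4.370, apex=23.395, x_land=95.891, impact vy=-21.414
  bounce: vy ← 0.68·21.414 = 14.561
Arc 3: start y=0.000, vy=14.561 → t=2.972, apex=10.818, x_land=124.063, impact vy=-14.561
  bounce: vy ← 0.68·14.561 = 9.902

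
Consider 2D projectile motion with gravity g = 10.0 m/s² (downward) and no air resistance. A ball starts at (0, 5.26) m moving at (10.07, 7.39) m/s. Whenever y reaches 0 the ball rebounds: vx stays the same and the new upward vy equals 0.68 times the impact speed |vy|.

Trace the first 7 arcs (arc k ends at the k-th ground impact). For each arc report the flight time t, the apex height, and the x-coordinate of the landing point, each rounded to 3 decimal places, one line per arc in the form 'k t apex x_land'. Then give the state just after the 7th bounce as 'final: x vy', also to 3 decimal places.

Arc 1: start y=5.260, vy=7.390 → t=2.003, apex=7.991, x_land=20.172, impact vy=-12.642
  bounce: vy ← 0.68·12.642 = 8.596
Arc 2: start y=0.000, vy=8.596 → t=1.719, apex=3.695, x_land=37.485, impact vy=-8.596
  bounce: vy ← 0.68·8.596 = 5.846
Arc 3: start y=0.000, vy=5.846 → t=1.169, apex=1.709, x_land=49.258, impact vy=-5.846
  bounce: vy ← 0.68·5.846 = 3.975
Arc 4: start y=0.000, vy=3.975 → t=0.795, apex=0.790, x_land=57.263, impact vy=-3.975
  bounce: vy ← 0.68·3.975 = 2.703
Arc 5: start y=0.000, vy=2.703 → t=0.541, apex=0.365, x_land=62.707, impact vy=-2.703
  bounce: vy ← 0.68·2.703 = 1.838
Arc 6: start y=0.000, vy=1.838 → t=0.368, apex=0.169, x_land=66.409, impact vy=-1.838
  bounce: vy ← 0.68·1.838 = 1.250
Arc 7: start y=0.000, vy=1.250 → t=0.250, apex=0.078, x_land=68.926, impact vy=-1.250
  bounce: vy ← 0.68·1.250 = 0.850

1 2.003 7.991 20.172
2 1.719 3.695 37.485
3 1.169 1.709 49.258
4 0.795 0.790 57.263
5 0.541 0.365 62.707
6 0.368 0.169 66.409
7 0.250 0.078 68.926
final: 68.926 0.850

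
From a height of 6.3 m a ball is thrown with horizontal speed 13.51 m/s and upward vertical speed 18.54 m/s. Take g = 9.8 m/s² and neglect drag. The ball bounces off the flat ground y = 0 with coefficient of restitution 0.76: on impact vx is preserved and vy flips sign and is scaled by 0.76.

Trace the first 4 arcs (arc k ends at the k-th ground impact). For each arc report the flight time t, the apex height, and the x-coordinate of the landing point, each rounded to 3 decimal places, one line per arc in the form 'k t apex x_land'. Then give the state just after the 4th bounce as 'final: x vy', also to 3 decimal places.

Arc 1: start y=6.300, vy=18.540 → t=4.097, apex=23.837, x_land=55.357, impact vy=-21.615
  bounce: vy ← 0.76·21.615 = 16.427
Arc 2: start y=0.000, vy=16.427 → t=3.353, apex=13.768, x_land=100.649, impact vy=-16.427
  bounce: vy ← 0.76·16.427 = 12.485
Arc 3: start y=0.000, vy=12.485 → t=2.548, apex=7.953, x_land=135.072, impact vy=-12.485
  bounce: vy ← 0.76·12.485 = 9.489
Arc 4: start y=0.000, vy=9.489 → t=1.936, apex=4.593, x_land=161.233, impact vy=-9.489
  bounce: vy ← 0.76·9.489 = 7.211

1 4.097 23.837 55.357
2 3.353 13.768 100.649
3 2.548 7.953 135.072
4 1.936 4.593 161.233
final: 161.233 7.211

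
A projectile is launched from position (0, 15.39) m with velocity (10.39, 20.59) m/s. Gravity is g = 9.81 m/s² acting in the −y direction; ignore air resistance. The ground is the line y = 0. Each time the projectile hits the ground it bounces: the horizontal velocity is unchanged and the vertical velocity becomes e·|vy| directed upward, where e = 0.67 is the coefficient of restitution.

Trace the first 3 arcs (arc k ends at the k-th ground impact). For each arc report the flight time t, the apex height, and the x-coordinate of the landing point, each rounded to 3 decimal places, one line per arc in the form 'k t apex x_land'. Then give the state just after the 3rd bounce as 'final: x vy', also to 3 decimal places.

Arc 1: start y=15.390, vy=20.590 → t=4.845, apex=36.998, x_land=50.343, impact vy=-26.943
  bounce: vy ← 0.67·26.943 = 18.051
Arc 2: start y=0.000, vy=18.051 → t=3.680, apex=16.608, x_land=88.580, impact vy=-18.051
  bounce: vy ← 0.67·18.051 = 12.095
Arc 3: start y=0.000, vy=12.095 → t=2.466, apex=7.456, x_land=114.199, impact vy=-12.095
  bounce: vy ← 0.67·12.095 = 8.103

1 4.845 36.998 50.343
2 3.680 16.608 88.580
3 2.466 7.456 114.199
final: 114.199 8.103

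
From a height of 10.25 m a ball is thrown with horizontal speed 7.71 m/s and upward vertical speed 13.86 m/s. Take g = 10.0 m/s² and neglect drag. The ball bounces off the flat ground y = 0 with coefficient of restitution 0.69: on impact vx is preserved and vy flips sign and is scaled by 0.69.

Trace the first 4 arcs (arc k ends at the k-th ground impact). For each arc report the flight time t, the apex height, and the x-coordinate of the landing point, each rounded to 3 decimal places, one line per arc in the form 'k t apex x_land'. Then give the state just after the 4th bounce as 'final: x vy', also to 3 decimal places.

Arc 1: start y=10.250, vy=13.860 → t=3.379, apex=19.855, x_land=26.050, impact vy=-19.927
  bounce: vy ← 0.69·19.927 = 13.750
Arc 2: start y=0.000, vy=13.750 → t=2.750, apex=9.453, x_land=47.252, impact vy=-13.750
  bounce: vy ← 0.69·13.750 = 9.487
Arc 3: start y=0.000, vy=9.487 → t=1.897, apex=4.501, x_land=61.882, impact vy=-9.487
  bounce: vy ← 0.69·9.487 = 6.546
Arc 4: start y=0.000, vy=6.546 → t=1.309, apex=2.143, x_land=71.976, impact vy=-6.546
  bounce: vy ← 0.69·6.546 = 4.517

1 3.379 19.855 26.050
2 2.750 9.453 47.252
3 1.897 4.501 61.882
4 1.309 2.143 71.976
final: 71.976 4.517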